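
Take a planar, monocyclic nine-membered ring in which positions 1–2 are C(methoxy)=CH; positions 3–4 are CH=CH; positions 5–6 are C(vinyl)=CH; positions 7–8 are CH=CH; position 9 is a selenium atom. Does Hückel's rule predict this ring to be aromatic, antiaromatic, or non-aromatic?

Aromatic

The p orbitals form a continuous loop: the double-bond atoms are sp², each contributing one p electron; the selenium donates one lone pair from its p orbital. The ring is fully conjugated.
Tallying contributions gives 4 × 2 = 8 from the double-bond units + 2 from the Se atom = 10.
10 = 4(2) + 2, which satisfies Hückel's 4n+2 rule.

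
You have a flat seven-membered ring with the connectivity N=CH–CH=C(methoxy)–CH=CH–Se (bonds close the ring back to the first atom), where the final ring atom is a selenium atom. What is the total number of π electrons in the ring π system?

8

The p orbitals form a continuous loop: each doubly-bonded ring atom is sp² with one p-orbital electron; the doubly-bonded nitrogens are pyridine-type — their lone pairs lie in the ring plane, leaving one electron in the p orbital; the selenium donates one lone pair from its p orbital. The ring is fully conjugated.
Adding the contributions, 3 × 2 = 6 from the double-bond units + 2 from the Se atom = 8.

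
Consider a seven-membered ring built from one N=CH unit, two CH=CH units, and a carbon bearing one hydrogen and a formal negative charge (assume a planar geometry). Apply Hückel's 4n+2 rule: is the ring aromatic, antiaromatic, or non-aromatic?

All ring atoms are sp² and supply a p orbital to the ring (each doubly-bonded ring atom is sp² with one p-orbital electron; the doubly-bonded nitrogens are pyridine-type — their lone pairs lie in the ring plane, leaving one electron in the p orbital; the carbanion's lone pair occupies the p orbital); the conjugation is uninterrupted.
Tallying contributions gives 3 × 2 = 6 from the double-bond units + 2 from the CH(-) atom = 8.
8 = 4(2); a planar, fully conjugated 4n system is antiaromatic.

Antiaromatic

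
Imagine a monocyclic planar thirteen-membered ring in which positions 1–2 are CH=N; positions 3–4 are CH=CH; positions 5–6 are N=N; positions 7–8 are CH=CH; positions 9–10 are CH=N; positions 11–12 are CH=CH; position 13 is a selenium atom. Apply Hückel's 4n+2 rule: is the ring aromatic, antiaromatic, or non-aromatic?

Check conjugation: the double-bond atoms are sp², each contributing one p electron; each sp² =N– keeps its lone pair in-plane and puts one electron into the π system; the selenium donates one lone pair from its p orbital — every position has a p orbital, so the cyclic π system is continuous.
Tallying contributions gives 6 × 2 = 12 from the double-bond units + 2 from the Se atom = 14.
Since 14 = 4·3 + 2, the ring meets the 4n+2 criterion.

Aromatic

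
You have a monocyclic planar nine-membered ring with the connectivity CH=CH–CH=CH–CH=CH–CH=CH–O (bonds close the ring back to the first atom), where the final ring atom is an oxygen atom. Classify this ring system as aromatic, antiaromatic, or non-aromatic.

Aromatic

Check conjugation: every atom in a ring double bond is sp² and brings one electron to the p orbital; the oxygen donates one lone pair from its p orbital — every position has a p orbital, so the cyclic π system is continuous.
Counting π electrons: 4 × 2 = 8 from the double-bond units + 2 from the O atom = 10.
Since 10 = 4·2 + 2, the ring meets the 4n+2 criterion.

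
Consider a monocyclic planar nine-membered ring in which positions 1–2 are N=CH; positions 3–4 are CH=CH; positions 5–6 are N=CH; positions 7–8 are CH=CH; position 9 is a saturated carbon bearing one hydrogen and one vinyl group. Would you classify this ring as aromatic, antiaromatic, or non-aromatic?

Non-aromatic

Because that saturated carbon is sp³ and has no p orbital in the ring π system at the CH(vinyl) position, the π system cannot extend all the way around the ring.
Without a continuous loop of overlapping p orbitals the Hückel electron count never comes into play.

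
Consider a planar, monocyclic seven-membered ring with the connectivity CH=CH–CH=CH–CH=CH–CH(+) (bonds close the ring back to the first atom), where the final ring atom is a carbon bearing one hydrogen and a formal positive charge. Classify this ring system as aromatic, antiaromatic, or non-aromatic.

Aromatic

The p orbitals form a continuous loop: every atom in a ring double bond is sp² and brings one electron to the p orbital; the carbocation has an empty p orbital. The ring is fully conjugated.
Tallying contributions gives 3 × 2 = 6 from the double-bond units + 0 from the CH(+) atom = 6.
Since 6 = 4·1 + 2, the ring meets the 4n+2 criterion.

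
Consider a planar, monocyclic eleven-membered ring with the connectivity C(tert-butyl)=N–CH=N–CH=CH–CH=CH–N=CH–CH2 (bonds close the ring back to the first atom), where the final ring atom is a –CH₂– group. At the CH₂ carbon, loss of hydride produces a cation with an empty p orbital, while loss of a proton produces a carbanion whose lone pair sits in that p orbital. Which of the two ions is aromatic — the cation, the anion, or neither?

In either ion the ring is fully conjugated: every atom, including the new sp² carbon, supplies a p orbital.
Cation: 5 × 2 + 0 = 10 π electrons → 4(2)+2, aromatic.
Anion: 5 × 2 + 2 = 12 π electrons → 4(3), antiaromatic.

The cation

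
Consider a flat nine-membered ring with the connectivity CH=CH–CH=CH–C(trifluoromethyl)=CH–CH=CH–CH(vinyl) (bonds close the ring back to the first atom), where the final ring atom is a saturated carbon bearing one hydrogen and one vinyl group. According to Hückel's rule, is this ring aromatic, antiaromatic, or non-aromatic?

At the CH(vinyl) position, that saturated carbon is sp³ and has no p orbital in the ring π system; the ring's p-orbital overlap is broken there.
Broken conjugation rules out both aromaticity and antiaromaticity.

Non-aromatic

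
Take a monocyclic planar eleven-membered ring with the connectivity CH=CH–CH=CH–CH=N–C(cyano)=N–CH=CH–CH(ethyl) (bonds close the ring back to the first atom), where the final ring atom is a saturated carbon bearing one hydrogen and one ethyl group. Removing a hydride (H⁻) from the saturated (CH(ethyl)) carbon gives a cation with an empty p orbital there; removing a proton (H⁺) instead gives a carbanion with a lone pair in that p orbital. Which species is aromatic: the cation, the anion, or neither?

The cation

In both ions every ring atom is sp² and contributes a p orbital, so both rings are fully conjugated.
Cation: 5 × 2 + 0 = 10 π electrons → 4(2)+2, aromatic.
Anion: 5 × 2 + 2 = 12 π electrons → 4(3), antiaromatic.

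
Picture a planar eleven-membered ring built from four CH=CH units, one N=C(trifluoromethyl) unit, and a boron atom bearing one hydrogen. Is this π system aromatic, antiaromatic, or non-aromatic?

Every ring atom contributes a p orbital perpendicular to the ring (every atom in a ring double bond is sp² and brings one electron to the p orbital; each =N– nitrogen is pyridine-type (lone pair in the sp² plane, one electron in the p orbital); the boron has an empty p orbital), so the π system is cyclic and fully conjugated.
Adding the contributions, 5 × 2 = 10 from the double-bond units + 0 from the BH atom = 10.
10 = 4(2) + 2, which satisfies Hückel's 4n+2 rule.

Aromatic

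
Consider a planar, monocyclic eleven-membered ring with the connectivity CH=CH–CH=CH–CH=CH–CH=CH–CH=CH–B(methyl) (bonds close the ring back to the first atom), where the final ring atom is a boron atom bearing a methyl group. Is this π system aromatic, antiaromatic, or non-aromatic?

Aromatic

Check conjugation: every atom in a ring double bond is sp² and brings one electron to the p orbital; the boron has an empty p orbital — every position has a p orbital, so the cyclic π system is continuous.
Adding the contributions, 5 × 2 = 10 from the double-bond units + 0 from the B(methyl) atom = 10.
With 10 π electrons (n = 2), the Hückel 4n+2 condition holds.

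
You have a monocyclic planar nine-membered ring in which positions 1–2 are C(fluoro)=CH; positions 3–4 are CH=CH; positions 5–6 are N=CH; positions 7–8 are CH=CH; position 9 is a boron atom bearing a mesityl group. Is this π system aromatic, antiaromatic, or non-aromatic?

Every ring atom contributes a p orbital perpendicular to the ring (every atom in a ring double bond is sp² and brings one electron to the p orbital; the doubly-bonded nitrogens are pyridine-type — their lone pairs lie in the ring plane, leaving one electron in the p orbital; the boron has an empty p orbital), so the π system is cyclic and fully conjugated.
π-electron count: 4 × 2 = 8 from the double-bond units + 0 from the B(mesityl) atom = 8.
8 = 4(2); a planar, fully conjugated 4n system is antiaromatic.

Antiaromatic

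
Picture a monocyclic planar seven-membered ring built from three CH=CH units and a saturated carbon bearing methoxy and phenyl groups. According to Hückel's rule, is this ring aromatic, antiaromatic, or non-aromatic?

The C(methoxy)(phenyl) carbon is saturated: that saturated carbon is sp³ and has no p orbital in the ring π system. Conjugation is not continuous around the ring.
Hückel's rule only applies to fully conjugated rings, so this one is simply non-aromatic.

Non-aromatic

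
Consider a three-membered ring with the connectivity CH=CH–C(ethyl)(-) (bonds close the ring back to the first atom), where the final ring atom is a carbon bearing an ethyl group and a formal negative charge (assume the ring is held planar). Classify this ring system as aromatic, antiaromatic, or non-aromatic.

Antiaromatic

All ring atoms are sp² and supply a p orbital to the ring (the double-bond atoms are sp², each contributing one p electron; the carbanion's lone pair occupies the p orbital); the conjugation is uninterrupted.
Tallying contributions gives 1 × 2 = 2 from the double-bond unit + 2 from the C(ethyl)(-) atom = 4.
A 4n π count (4, n = 1) in a planar conjugated ring means antiaromatic.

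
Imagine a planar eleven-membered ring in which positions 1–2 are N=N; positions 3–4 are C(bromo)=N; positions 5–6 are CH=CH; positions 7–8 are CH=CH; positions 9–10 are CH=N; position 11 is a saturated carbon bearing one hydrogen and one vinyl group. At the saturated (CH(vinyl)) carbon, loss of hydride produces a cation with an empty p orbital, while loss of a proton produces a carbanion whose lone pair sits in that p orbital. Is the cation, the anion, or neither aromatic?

Both ions have a continuous loop of p orbitals — each ring atom is sp².
Cation: 5 × 2 + 0 = 10 π electrons → 4(2)+2, aromatic.
Anion: 5 × 2 + 2 = 12 π electrons → 4(3), antiaromatic.

The cation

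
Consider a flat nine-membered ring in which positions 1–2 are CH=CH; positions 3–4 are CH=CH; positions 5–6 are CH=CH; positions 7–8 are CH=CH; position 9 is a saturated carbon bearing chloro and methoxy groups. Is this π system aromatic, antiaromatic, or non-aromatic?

The C(chloro)(methoxy) carbon is saturated: that saturated carbon is sp³ and has no p orbital in the ring π system. Conjugation is not continuous around the ring.
A ring that is not fully conjugated cannot be aromatic or antiaromatic regardless of its π-electron count.

Non-aromatic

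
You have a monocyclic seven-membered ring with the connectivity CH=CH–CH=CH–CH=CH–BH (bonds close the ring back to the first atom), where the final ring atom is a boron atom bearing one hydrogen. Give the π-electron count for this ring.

6

The p orbitals form a continuous loop: every atom in a ring double bond is sp² and brings one electron to the p orbital; the boron has an empty p orbital. The ring is fully conjugated.
Counting π electrons: 3 × 2 = 6 from the double-bond units + 0 from the BH atom = 6.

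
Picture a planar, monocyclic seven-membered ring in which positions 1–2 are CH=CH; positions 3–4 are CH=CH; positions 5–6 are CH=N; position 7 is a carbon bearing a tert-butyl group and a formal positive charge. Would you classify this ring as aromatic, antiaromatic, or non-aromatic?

Aromatic

Check conjugation: each doubly-bonded ring atom is sp² with one p-orbital electron; the doubly-bonded nitrogens are pyridine-type — their lone pairs lie in the ring plane, leaving one electron in the p orbital; the carbocation has an empty p orbital — every position has a p orbital, so the cyclic π system is continuous.
Counting π electrons: 3 × 2 = 6 from the double-bond units + 0 from the C(tert-butyl)(+) atom = 6.
6 = 4(1) + 2, which satisfies Hückel's 4n+2 rule.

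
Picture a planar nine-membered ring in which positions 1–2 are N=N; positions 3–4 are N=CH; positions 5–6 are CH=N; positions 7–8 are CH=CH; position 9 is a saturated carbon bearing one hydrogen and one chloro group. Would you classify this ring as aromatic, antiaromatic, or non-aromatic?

Because that saturated carbon is sp³ and has no p orbital in the ring π system at the CH(chloro) position, the π system cannot extend all the way around the ring.
A ring that is not fully conjugated cannot be aromatic or antiaromatic regardless of its π-electron count.

Non-aromatic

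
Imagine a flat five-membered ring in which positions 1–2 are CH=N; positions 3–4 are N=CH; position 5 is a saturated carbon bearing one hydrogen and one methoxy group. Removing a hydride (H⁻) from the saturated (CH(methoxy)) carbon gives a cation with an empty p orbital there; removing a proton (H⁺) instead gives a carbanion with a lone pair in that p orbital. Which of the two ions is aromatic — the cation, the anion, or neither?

Both ions have a continuous loop of p orbitals — each ring atom is sp².
Cation: 2 × 2 + 0 = 4 π electrons → 4(1), antiaromatic.
Anion: 2 × 2 + 2 = 6 π electrons → 4(1)+2, aromatic.

The anion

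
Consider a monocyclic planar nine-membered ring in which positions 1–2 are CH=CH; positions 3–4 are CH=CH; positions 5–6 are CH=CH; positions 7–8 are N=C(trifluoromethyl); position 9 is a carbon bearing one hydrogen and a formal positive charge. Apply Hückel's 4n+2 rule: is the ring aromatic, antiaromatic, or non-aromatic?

Antiaromatic

Check conjugation: each doubly-bonded ring atom is sp² with one p-orbital electron; the doubly-bonded nitrogens are pyridine-type — their lone pairs lie in the ring plane, leaving one electron in the p orbital; the carbocation has an empty p orbital — every position has a p orbital, so the cyclic π system is continuous.
π-electron count: 4 × 2 = 8 from the double-bond units + 0 from the CH(+) atom = 8.
A 4n π count (8, n = 2) in a planar conjugated ring means antiaromatic.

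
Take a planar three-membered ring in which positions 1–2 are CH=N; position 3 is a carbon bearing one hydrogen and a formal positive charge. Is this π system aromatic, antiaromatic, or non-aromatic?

Aromatic

All ring atoms are sp² and supply a p orbital to the ring (the double-bond atoms are sp², each contributing one p electron; the doubly-bonded nitrogens are pyridine-type — their lone pairs lie in the ring plane, leaving one electron in the p orbital; the carbocation has an empty p orbital); the conjugation is uninterrupted.
Tallying contributions gives 1 × 2 = 2 from the double-bond unit + 0 from the CH(+) atom = 2.
That gives a 4n+2 count (2, n = 0).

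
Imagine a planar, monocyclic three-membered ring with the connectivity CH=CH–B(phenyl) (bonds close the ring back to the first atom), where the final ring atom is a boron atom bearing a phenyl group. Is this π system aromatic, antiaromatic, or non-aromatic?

The p orbitals form a continuous loop: the double-bond atoms are sp², each contributing one p electron; the boron has an empty p orbital. The ring is fully conjugated.
Tallying contributions gives 1 × 2 = 2 from the double-bond unit + 0 from the B(phenyl) atom = 2.
With 2 π electrons (n = 0), the Hückel 4n+2 condition holds.

Aromatic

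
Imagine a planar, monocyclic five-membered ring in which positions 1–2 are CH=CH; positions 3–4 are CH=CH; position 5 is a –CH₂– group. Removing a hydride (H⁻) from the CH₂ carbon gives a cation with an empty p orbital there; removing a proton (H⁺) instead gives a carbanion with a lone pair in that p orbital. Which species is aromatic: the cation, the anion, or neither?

The anion

In either ion the ring is fully conjugated: every atom, including the new sp² carbon, supplies a p orbital.
Cation: 2 × 2 + 0 = 4 π electrons → 4(1), antiaromatic.
Anion: 2 × 2 + 2 = 6 π electrons → 4(1)+2, aromatic.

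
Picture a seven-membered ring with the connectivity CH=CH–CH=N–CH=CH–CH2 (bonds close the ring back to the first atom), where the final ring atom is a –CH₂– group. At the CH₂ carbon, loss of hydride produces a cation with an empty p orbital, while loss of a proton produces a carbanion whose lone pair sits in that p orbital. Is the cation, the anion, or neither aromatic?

Both ions have a continuous loop of p orbitals — each ring atom is sp².
Cation: 3 × 2 + 0 = 6 π electrons → 4(1)+2, aromatic.
Anion: 3 × 2 + 2 = 8 π electrons → 4(2), antiaromatic.

The cation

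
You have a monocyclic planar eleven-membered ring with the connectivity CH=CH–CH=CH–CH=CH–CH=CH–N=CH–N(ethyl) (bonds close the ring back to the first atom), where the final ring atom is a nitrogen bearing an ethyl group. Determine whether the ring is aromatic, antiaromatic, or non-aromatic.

Antiaromatic

The p orbitals form a continuous loop: each doubly-bonded ring atom is sp² with one p-orbital electron; the doubly-bonded nitrogens are pyridine-type — their lone pairs lie in the ring plane, leaving one electron in the p orbital; the pyrrole-type nitrogen donates its lone pair from the p orbital. The ring is fully conjugated.
Counting π electrons: 5 × 2 = 10 from the double-bond units + 2 from the N(ethyl) atom = 12.
12 is a 4n count (n = 3), so the planar conjugated ring is antiaromatic.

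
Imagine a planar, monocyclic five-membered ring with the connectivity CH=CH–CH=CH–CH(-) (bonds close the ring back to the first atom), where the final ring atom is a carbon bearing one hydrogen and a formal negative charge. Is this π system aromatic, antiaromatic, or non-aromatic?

Aromatic

The p orbitals form a continuous loop: the double-bond atoms are sp², each contributing one p electron; the carbanion's lone pair occupies the p orbital. The ring is fully conjugated.
π-electron count: 2 × 2 = 4 from the double-bond units + 2 from the CH(-) atom = 6.
Since 6 = 4·1 + 2, the ring meets the 4n+2 criterion.
This is the cyclopentadienyl anion.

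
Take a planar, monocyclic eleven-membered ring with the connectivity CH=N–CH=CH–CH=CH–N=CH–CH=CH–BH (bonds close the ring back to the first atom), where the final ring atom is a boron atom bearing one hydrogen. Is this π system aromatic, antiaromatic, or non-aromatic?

The p orbitals form a continuous loop: each doubly-bonded ring atom is sp² with one p-orbital electron; the doubly-bonded nitrogens are pyridine-type — their lone pairs lie in the ring plane, leaving one electron in the p orbital; the boron has an empty p orbital. The ring is fully conjugated.
Counting π electrons: 5 × 2 = 10 from the double-bond units + 0 from the BH atom = 10.
10 = 4(2) + 2, which satisfies Hückel's 4n+2 rule.

Aromatic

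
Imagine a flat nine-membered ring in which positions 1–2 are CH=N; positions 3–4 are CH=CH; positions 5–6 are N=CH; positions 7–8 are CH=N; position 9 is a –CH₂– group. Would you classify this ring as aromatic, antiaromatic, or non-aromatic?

Non-aromatic

The CH2 carbon is saturated: the tetrahedral CH₂ carbon is sp³ and has no p orbital in the ring π system. Conjugation is not continuous around the ring.
A ring that is not fully conjugated cannot be aromatic or antiaromatic regardless of its π-electron count.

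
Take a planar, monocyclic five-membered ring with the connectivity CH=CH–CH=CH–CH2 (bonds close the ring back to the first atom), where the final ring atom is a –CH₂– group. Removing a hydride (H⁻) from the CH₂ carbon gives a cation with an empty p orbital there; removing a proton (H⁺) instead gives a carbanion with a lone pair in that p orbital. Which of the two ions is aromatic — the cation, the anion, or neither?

The anion

Both ions have a continuous loop of p orbitals — each ring atom is sp².
Cation: 2 × 2 + 0 = 4 π electrons → 4(1), antiaromatic.
Anion: 2 × 2 + 2 = 6 π electrons → 4(1)+2, aromatic.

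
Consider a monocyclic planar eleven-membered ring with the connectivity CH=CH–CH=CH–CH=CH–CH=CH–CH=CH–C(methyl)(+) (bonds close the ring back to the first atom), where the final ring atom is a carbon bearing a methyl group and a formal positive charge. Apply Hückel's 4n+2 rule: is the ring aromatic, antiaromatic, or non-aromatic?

Aromatic

Every ring atom contributes a p orbital perpendicular to the ring (each doubly-bonded ring atom is sp² with one p-orbital electron; the carbocation has an empty p orbital), so the π system is cyclic and fully conjugated.
Counting π electrons: 5 × 2 = 10 from the double-bond units + 0 from the C(methyl)(+) atom = 10.
That gives a 4n+2 count (10, n = 2).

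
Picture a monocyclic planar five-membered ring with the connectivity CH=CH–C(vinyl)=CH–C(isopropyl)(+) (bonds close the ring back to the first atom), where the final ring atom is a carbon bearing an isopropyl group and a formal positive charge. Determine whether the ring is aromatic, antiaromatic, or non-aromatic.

All ring atoms are sp² and supply a p orbital to the ring (every atom in a ring double bond is sp² and brings one electron to the p orbital; the carbocation has an empty p orbital); the conjugation is uninterrupted.
Counting π electrons: 2 × 2 = 4 from the double-bond units + 0 from the C(isopropyl)(+) atom = 4.
4 = 4(1); a planar, fully conjugated 4n system is antiaromatic.

Antiaromatic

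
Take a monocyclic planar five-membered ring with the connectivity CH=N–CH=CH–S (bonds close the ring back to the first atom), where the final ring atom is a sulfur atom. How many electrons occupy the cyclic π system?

The p orbitals form a continuous loop: every atom in a ring double bond is sp² and brings one electron to the p orbital; each sp² =N– keeps its lone pair in-plane and puts one electron into the π system; the sulfur donates one lone pair from its p orbital. The ring is fully conjugated.
Counting π electrons: 2 × 2 = 4 from the double-bond units + 2 from the S atom = 6.

6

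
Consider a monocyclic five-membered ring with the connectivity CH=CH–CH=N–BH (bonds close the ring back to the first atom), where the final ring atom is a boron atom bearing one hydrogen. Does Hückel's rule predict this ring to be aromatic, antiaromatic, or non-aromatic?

Antiaromatic

Check conjugation: every atom in a ring double bond is sp² and brings one electron to the p orbital; each sp² =N– keeps its lone pair in-plane and puts one electron into the π system; the boron has an empty p orbital — every position has a p orbital, so the cyclic π system is continuous.
Adding the contributions, 2 × 2 = 4 from the double-bond units + 0 from the BH atom = 4.
4 is a 4n count (n = 1), so the planar conjugated ring is antiaromatic.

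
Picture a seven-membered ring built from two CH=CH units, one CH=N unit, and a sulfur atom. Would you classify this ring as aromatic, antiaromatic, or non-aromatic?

Antiaromatic

All ring atoms are sp² and supply a p orbital to the ring (the double-bond atoms are sp², each contributing one p electron; each sp² =N– keeps its lone pair in-plane and puts one electron into the π system; the sulfur donates one lone pair from its p orbital); the conjugation is uninterrupted.
Tallying contributions gives 3 × 2 = 6 from the double-bond units + 2 from the S atom = 8.
8 = 4(2); a planar, fully conjugated 4n system is antiaromatic.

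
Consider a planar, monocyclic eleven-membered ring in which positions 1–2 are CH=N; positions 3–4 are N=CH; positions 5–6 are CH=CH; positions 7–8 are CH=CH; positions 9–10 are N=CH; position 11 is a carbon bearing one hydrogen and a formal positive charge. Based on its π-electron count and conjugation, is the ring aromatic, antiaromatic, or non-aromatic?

Check conjugation: the double-bond atoms are sp², each contributing one p electron; the doubly-bonded nitrogens are pyridine-type — their lone pairs lie in the ring plane, leaving one electron in the p orbital; the carbocation has an empty p orbital — every position has a p orbital, so the cyclic π system is continuous.
π-electron count: 5 × 2 = 10 from the double-bond units + 0 from the CH(+) atom = 10.
With 10 π electrons (n = 2), the Hückel 4n+2 condition holds.

Aromatic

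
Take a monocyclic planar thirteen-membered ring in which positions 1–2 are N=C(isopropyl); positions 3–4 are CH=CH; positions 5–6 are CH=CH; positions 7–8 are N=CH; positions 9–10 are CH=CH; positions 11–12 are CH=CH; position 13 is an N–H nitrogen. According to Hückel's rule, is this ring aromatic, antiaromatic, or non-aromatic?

Aromatic

Check conjugation: the double-bond atoms are sp², each contributing one p electron; each =N– nitrogen is pyridine-type (lone pair in the sp² plane, one electron in the p orbital); the pyrrole-type nitrogen donates its lone pair from the p orbital — every position has a p orbital, so the cyclic π system is continuous.
Counting π electrons: 6 × 2 = 12 from the double-bond units + 2 from the NH atom = 14.
With 14 π electrons (n = 3), the Hückel 4n+2 condition holds.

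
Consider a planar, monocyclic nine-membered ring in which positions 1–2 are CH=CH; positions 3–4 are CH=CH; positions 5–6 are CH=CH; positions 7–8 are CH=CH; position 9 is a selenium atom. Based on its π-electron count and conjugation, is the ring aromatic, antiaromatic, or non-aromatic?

The p orbitals form a continuous loop: each doubly-bonded ring atom is sp² with one p-orbital electron; the selenium donates one lone pair from its p orbital. The ring is fully conjugated.
Tallying contributions gives 4 × 2 = 8 from the double-bond units + 2 from the Se atom = 10.
10 = 4(2) + 2, which satisfies Hückel's 4n+2 rule.

Aromatic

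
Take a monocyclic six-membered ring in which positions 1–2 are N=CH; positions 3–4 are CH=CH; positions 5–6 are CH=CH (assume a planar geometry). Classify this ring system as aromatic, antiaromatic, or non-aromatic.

Aromatic

All ring atoms are sp² and supply a p orbital to the ring (the double-bond atoms are sp², each contributing one p electron; each sp² =N– keeps its lone pair in-plane and puts one electron into the π system); the conjugation is uninterrupted.
Tallying contributions gives 3 × 2 = 6 from the 3 double-bond units.
With 6 π electrons (n = 1), the Hückel 4n+2 condition holds.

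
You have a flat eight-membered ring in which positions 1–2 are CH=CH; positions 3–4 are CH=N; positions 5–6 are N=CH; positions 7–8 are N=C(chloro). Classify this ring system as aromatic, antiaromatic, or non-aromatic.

Check conjugation: each doubly-bonded ring atom is sp² with one p-orbital electron; the doubly-bonded nitrogens are pyridine-type — their lone pairs lie in the ring plane, leaving one electron in the p orbital — every position has a p orbital, so the cyclic π system is continuous.
Tallying contributions gives 4 × 2 = 8 from the 4 double-bond units.
8 = 4(2); a planar, fully conjugated 4n system is antiaromatic.

Antiaromatic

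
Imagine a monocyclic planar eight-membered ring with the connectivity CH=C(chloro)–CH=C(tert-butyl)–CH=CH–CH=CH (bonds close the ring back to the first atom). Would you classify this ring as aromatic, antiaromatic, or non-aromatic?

Antiaromatic

Check conjugation: the double-bond atoms are sp², each contributing one p electron — every position has a p orbital, so the cyclic π system is continuous.
Tallying contributions gives 4 × 2 = 8 from the 4 double-bond units.
A 4n π count (8, n = 2) in a planar conjugated ring means antiaromatic.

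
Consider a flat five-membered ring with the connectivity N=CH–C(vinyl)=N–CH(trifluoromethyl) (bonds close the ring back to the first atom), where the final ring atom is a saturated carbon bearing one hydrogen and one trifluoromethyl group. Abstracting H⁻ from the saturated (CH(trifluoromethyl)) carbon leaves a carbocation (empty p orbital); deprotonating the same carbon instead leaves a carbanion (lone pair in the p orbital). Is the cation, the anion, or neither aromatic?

Once that carbon is sp², every ring atom has a p orbital and both ions are fully conjugated.
Cation: 2 × 2 + 0 = 4 π electrons → 4(1), antiaromatic.
Anion: 2 × 2 + 2 = 6 π electrons → 4(1)+2, aromatic.

The anion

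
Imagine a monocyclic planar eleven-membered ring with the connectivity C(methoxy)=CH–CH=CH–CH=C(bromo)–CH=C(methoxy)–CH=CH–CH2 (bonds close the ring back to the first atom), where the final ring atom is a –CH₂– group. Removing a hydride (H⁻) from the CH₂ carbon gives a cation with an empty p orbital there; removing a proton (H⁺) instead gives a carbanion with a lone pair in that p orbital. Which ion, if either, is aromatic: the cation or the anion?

Once that carbon is sp², every ring atom has a p orbital and both ions are fully conjugated.
Cation: 5 × 2 + 0 = 10 π electrons → 4(2)+2, aromatic.
Anion: 5 × 2 + 2 = 12 π electrons → 4(3), antiaromatic.

The cation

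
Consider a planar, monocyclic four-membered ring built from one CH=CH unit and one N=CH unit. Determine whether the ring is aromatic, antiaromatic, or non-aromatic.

The p orbitals form a continuous loop: every atom in a ring double bond is sp² and brings one electron to the p orbital; each =N– nitrogen is pyridine-type (lone pair in the sp² plane, one electron in the p orbital). The ring is fully conjugated.
Tallying contributions gives 2 × 2 = 4 from the 2 double-bond units.
With 4 = 4·1 π electrons, Hückel's rule classifies the planar ring as antiaromatic.

Antiaromatic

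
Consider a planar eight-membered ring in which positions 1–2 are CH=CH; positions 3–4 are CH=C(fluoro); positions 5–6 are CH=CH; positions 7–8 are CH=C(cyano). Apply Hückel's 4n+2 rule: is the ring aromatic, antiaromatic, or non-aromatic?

Every ring atom contributes a p orbital perpendicular to the ring (every atom in a ring double bond is sp² and brings one electron to the p orbital), so the π system is cyclic and fully conjugated.
Adding the contributions, 4 × 2 = 8 from the 4 double-bond units.
With 8 = 4·2 π electrons, Hückel's rule classifies the planar ring as antiaromatic.

Antiaromatic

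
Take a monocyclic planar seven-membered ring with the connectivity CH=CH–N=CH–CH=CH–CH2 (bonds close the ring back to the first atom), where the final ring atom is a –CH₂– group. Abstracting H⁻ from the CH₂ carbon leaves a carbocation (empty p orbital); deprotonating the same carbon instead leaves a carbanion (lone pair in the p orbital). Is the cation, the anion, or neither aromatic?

The cation

Both ions have a continuous loop of p orbitals — each ring atom is sp².
Cation: 3 × 2 + 0 = 6 π electrons → 4(1)+2, aromatic.
Anion: 3 × 2 + 2 = 8 π electrons → 4(2), antiaromatic.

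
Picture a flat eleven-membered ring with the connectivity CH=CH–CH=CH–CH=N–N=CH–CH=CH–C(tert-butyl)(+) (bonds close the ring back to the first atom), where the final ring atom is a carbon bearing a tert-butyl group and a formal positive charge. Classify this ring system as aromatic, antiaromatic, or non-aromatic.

Aromatic

All ring atoms are sp² and supply a p orbital to the ring (each doubly-bonded ring atom is sp² with one p-orbital electron; each sp² =N– keeps its lone pair in-plane and puts one electron into the π system; the carbocation has an empty p orbital); the conjugation is uninterrupted.
π-electron count: 5 × 2 = 10 from the double-bond units + 0 from the C(tert-butyl)(+) atom = 10.
That gives a 4n+2 count (10, n = 2).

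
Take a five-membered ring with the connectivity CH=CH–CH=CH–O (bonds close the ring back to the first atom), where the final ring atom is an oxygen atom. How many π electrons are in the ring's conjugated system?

6

The p orbitals form a continuous loop: the double-bond atoms are sp², each contributing one p electron; the oxygen donates one lone pair from its p orbital. The ring is fully conjugated.
Tallying contributions gives 2 × 2 = 4 from the double-bond units + 2 from the O atom = 6.
This is furan.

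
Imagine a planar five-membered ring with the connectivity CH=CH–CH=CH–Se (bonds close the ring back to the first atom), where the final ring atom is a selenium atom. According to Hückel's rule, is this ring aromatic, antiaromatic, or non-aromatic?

Aromatic

Every ring atom contributes a p orbital perpendicular to the ring (each doubly-bonded ring atom is sp² with one p-orbital electron; the selenium donates one lone pair from its p orbital), so the π system is cyclic and fully conjugated.
π-electron count: 2 × 2 = 4 from the double-bond units + 2 from the Se atom = 6.
Since 6 = 4·1 + 2, the ring meets the 4n+2 criterion.
(The species described is selenophene.)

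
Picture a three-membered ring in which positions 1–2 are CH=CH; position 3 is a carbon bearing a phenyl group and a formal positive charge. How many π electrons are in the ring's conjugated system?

Every ring atom contributes a p orbital perpendicular to the ring (the double-bond atoms are sp², each contributing one p electron; the carbocation has an empty p orbital), so the π system is cyclic and fully conjugated.
π-electron count: 1 × 2 = 2 from the double-bond unit + 0 from the C(phenyl)(+) atom = 2.

2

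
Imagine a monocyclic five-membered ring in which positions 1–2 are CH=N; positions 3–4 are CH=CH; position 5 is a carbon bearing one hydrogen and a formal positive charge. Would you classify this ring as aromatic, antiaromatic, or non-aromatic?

All ring atoms are sp² and supply a p orbital to the ring (every atom in a ring double bond is sp² and brings one electron to the p orbital; each sp² =N– keeps its lone pair in-plane and puts one electron into the π system; the carbocation has an empty p orbital); the conjugation is uninterrupted.
π-electron count: 2 × 2 = 4 from the double-bond units + 0 from the CH(+) atom = 4.
With 4 = 4·1 π electrons, Hückel's rule classifies the planar ring as antiaromatic.

Antiaromatic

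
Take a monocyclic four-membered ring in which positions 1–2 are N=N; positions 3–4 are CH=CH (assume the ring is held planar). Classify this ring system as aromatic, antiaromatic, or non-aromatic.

All ring atoms are sp² and supply a p orbital to the ring (the double-bond atoms are sp², each contributing one p electron; the doubly-bonded nitrogens are pyridine-type — their lone pairs lie in the ring plane, leaving one electron in the p orbital); the conjugation is uninterrupted.
Adding the contributions, 2 × 2 = 4 from the 2 double-bond units.
With 4 = 4·1 π electrons, Hückel's rule classifies the planar ring as antiaromatic.

Antiaromatic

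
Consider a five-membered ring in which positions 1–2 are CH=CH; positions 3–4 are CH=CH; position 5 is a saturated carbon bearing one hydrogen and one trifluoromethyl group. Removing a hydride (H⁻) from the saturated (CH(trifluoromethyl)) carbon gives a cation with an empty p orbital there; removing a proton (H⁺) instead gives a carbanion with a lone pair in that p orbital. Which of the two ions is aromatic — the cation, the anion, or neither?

The anion

In both ions every ring atom is sp² and contributes a p orbital, so both rings are fully conjugated.
Cation: 2 × 2 + 0 = 4 π electrons → 4(1), antiaromatic.
Anion: 2 × 2 + 2 = 6 π electrons → 4(1)+2, aromatic.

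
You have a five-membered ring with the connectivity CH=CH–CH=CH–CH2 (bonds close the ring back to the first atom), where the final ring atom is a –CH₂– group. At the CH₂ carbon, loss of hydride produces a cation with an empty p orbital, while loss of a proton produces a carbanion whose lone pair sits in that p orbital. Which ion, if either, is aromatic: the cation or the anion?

Once that carbon is sp², every ring atom has a p orbital and both ions are fully conjugated.
Cation: 2 × 2 + 0 = 4 π electrons → 4(1), antiaromatic.
Anion: 2 × 2 + 2 = 6 π electrons → 4(1)+2, aromatic.

The anion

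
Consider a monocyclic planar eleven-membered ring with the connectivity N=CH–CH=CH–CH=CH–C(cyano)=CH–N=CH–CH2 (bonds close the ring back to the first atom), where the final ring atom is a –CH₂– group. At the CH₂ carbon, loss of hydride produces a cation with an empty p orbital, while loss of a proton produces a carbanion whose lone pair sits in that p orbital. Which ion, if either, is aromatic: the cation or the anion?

The cation

In both ions every ring atom is sp² and contributes a p orbital, so both rings are fully conjugated.
Cation: 5 × 2 + 0 = 10 π electrons → 4(2)+2, aromatic.
Anion: 5 × 2 + 2 = 12 π electrons → 4(3), antiaromatic.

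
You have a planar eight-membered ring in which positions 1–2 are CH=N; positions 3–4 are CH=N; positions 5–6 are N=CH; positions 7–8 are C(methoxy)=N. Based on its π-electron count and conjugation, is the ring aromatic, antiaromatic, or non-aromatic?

Check conjugation: each doubly-bonded ring atom is sp² with one p-orbital electron; the doubly-bonded nitrogens are pyridine-type — their lone pairs lie in the ring plane, leaving one electron in the p orbital — every position has a p orbital, so the cyclic π system is continuous.
Adding the contributions, 4 × 2 = 8 from the 4 double-bond units.
A 4n π count (8, n = 2) in a planar conjugated ring means antiaromatic.

Antiaromatic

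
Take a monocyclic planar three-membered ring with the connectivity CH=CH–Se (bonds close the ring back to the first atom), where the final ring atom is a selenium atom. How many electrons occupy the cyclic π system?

4

Check conjugation: each doubly-bonded ring atom is sp² with one p-orbital electron; the selenium donates one lone pair from its p orbital — every position has a p orbital, so the cyclic π system is continuous.
Tallying contributions gives 1 × 2 = 2 from the double-bond unit + 2 from the Se atom = 4.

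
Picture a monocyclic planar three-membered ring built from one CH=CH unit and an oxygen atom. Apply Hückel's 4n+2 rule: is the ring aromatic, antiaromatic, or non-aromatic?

Antiaromatic

All ring atoms are sp² and supply a p orbital to the ring (each doubly-bonded ring atom is sp² with one p-orbital electron; the oxygen donates one lone pair from its p orbital); the conjugation is uninterrupted.
π-electron count: 1 × 2 = 2 from the double-bond unit + 2 from the O atom = 4.
A 4n π count (4, n = 1) in a planar conjugated ring means antiaromatic.
(The species described is oxirene.)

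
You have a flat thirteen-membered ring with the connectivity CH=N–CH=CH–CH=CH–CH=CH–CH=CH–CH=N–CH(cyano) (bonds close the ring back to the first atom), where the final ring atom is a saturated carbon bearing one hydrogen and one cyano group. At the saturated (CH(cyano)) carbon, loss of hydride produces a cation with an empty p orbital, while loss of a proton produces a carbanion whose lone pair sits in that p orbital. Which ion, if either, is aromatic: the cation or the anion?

Once that carbon is sp², every ring atom has a p orbital and both ions are fully conjugated.
Cation: 6 × 2 + 0 = 12 π electrons → 4(3), antiaromatic.
Anion: 6 × 2 + 2 = 14 π electrons → 4(3)+2, aromatic.

The anion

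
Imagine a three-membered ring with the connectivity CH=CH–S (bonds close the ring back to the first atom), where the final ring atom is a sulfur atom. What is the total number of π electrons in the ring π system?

4

The p orbitals form a continuous loop: each doubly-bonded ring atom is sp² with one p-orbital electron; the sulfur donates one lone pair from its p orbital. The ring is fully conjugated.
π-electron count: 1 × 2 = 2 from the double-bond unit + 2 from the S atom = 4.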